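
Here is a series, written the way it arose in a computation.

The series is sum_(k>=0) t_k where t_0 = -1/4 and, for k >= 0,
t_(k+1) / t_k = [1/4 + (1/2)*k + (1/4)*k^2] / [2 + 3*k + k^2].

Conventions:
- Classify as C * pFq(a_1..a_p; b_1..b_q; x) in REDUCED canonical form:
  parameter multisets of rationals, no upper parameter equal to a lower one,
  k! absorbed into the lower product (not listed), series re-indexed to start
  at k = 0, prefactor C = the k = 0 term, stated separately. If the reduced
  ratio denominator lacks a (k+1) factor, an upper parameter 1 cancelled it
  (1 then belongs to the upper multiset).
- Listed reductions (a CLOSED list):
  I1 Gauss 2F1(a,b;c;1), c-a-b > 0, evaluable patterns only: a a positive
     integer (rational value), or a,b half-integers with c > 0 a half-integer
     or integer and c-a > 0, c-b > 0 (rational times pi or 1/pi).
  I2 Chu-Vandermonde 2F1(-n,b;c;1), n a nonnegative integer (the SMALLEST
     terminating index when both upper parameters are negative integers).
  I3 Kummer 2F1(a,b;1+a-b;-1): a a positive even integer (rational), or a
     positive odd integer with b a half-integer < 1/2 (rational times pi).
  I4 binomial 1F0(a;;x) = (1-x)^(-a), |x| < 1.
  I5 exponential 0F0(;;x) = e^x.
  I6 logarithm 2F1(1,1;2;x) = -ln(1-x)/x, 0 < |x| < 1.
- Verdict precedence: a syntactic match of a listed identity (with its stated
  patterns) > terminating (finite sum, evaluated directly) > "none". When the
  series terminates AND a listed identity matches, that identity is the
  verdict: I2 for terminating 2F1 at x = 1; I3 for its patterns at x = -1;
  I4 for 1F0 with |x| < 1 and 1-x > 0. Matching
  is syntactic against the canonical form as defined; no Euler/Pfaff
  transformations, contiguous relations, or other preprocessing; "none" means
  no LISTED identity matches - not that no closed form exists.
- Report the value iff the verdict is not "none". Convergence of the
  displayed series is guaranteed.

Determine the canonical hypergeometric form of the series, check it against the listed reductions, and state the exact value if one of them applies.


Key observation: t_0 = -1/4 here, and roots of the ratio polynomials (prefactor -1/4) are the negated parameters.
Ratio: r(k) = (1/4) * (k+1) (k+1) / [(k+2) (k+1)] - rational in k, leading ratio (1/4); with t_0 = -1/4, classification follows.

Reduced: x = 1/4, 2F1, upper = {1, 1}, lower = {2}, C = -1/4. Verdict at x = 1/4: logarithm (I6) matches (the logarithm: parameters (1,1;2), x = 1/4). Exact value: ln(3/4).


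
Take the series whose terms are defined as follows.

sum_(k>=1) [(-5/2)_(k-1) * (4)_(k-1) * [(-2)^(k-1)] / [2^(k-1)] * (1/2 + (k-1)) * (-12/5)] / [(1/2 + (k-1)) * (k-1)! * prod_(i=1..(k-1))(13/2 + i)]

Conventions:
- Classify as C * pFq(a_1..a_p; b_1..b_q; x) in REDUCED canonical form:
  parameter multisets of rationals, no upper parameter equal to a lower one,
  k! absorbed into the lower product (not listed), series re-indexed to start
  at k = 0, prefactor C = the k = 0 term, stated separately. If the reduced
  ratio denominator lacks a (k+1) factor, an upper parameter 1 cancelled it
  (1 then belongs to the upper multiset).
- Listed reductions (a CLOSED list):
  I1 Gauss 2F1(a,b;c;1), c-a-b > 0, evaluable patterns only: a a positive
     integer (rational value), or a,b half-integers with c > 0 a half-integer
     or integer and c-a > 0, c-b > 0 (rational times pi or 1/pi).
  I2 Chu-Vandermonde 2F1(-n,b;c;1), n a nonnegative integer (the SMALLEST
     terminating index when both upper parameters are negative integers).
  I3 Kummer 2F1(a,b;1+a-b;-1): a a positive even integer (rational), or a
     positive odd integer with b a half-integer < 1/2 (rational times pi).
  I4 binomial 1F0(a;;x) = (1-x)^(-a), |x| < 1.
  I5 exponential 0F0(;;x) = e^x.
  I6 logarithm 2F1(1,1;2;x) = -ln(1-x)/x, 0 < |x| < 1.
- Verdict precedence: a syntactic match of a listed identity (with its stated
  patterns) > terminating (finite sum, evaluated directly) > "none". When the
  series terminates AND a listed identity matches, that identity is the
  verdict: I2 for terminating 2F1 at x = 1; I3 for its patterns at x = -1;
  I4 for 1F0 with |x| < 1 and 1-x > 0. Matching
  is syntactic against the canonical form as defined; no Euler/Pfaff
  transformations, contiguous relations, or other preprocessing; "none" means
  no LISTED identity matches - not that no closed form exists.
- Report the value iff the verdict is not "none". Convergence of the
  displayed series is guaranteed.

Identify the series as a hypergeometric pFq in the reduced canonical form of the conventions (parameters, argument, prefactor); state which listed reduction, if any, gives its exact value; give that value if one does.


With C = -12/5: the canonical form is 2F1(-5/2, 4; 15/2; -1). Verdict: this is Kummer (I3) (x = -1; c = 15/2 equals 1+a-b for upper {-5/2, 4}: listed pattern). Value: -143/20.

First insight: t_0 = -12/5 here, and the lower running product (C = -12/5) is a rising factorial.
Ratio: r(k) = (-1) * (k-5/2) (k+4) / [(k+15/2) (k+1)] - rational in k, leading ratio (-1); with t_0 = -12/5, classification follows.


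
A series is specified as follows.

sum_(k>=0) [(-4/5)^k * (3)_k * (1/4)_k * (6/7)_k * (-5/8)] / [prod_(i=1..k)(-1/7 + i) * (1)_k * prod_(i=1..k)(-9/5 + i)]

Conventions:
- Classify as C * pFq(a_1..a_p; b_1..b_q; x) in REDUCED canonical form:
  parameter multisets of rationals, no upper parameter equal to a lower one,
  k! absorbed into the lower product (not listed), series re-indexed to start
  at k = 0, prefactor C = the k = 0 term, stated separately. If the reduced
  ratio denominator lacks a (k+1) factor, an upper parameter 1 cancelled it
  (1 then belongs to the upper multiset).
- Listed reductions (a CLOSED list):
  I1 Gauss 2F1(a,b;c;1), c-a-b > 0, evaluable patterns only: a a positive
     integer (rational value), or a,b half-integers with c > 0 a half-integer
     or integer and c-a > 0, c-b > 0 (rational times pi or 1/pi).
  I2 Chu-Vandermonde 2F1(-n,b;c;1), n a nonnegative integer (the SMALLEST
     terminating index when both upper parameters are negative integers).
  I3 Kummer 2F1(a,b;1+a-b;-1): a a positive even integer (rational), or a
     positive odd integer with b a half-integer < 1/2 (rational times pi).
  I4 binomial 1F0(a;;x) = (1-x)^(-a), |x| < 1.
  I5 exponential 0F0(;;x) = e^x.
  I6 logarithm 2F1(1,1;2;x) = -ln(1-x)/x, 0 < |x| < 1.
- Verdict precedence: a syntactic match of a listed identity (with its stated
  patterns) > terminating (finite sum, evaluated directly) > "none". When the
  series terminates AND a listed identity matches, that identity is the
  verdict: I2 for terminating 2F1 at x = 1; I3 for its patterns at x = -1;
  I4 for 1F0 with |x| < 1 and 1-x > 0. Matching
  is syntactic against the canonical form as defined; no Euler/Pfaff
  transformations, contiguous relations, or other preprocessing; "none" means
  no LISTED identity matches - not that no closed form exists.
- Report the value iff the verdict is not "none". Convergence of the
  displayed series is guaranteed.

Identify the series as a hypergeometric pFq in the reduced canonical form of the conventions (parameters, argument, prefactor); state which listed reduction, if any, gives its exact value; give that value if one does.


Prefactor -5/8, argument -4/5: 2F1 with upper {1/4, 3} over lower {-4/5}. Verdict: none. No listed pattern accepts 2F1(1/4, 3; -4/5; -4/5).

Structural cue: with t_0 = -5/8, the lower running product (C = -5/8) is a rising factorial.
Adjacent-term ratio: r(k) = (-4/5) * (k+1/4) (k+3) / [(k-4/5) (k+1)] - rational in k, leading ratio (-4/5); with t_0 = -5/8, classification follows.


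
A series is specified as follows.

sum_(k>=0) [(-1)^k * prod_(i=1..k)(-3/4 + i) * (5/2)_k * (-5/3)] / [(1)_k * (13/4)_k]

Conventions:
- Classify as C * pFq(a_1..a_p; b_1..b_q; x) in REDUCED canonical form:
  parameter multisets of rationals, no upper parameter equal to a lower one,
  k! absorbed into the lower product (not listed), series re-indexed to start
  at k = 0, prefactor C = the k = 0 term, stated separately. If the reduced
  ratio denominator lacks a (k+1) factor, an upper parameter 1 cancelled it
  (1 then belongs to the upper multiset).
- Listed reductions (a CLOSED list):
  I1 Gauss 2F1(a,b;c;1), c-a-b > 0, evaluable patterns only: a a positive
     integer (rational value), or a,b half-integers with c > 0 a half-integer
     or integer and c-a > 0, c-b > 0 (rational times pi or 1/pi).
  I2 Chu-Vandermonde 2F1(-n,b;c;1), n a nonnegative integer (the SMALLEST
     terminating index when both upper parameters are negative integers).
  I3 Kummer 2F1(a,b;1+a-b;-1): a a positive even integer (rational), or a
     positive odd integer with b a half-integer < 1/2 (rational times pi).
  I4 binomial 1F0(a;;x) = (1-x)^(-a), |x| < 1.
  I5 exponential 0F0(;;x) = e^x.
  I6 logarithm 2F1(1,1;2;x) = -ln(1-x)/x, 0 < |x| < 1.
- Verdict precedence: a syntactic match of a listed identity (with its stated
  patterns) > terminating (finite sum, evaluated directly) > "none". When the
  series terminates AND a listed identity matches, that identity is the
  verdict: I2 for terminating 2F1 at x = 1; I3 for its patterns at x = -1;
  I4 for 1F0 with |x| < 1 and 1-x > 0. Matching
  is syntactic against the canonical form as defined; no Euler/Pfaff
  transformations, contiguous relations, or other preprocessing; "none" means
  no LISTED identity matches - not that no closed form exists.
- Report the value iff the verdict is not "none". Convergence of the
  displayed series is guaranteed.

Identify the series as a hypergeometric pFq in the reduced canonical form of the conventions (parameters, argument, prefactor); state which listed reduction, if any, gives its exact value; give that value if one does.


With C = -5/3: the canonical form is 2F1(1/4, 5/2; 13/4; -1). Verdict: none. A 2F1 with upper {1/4, 5/2} fits none of I1-I6 at x = -1; the sum runs forever.

Key step: from the first term -5/3: the running product (C = -5/3) telescopes to a rising factorial.
Adjacent-term ratio: r(k) = (-1) * (k+1/4) (k+5/2) / [(k+13/4) (k+1)] - rational in k, leading ratio (-1); with t_0 = -5/3, classification follows.


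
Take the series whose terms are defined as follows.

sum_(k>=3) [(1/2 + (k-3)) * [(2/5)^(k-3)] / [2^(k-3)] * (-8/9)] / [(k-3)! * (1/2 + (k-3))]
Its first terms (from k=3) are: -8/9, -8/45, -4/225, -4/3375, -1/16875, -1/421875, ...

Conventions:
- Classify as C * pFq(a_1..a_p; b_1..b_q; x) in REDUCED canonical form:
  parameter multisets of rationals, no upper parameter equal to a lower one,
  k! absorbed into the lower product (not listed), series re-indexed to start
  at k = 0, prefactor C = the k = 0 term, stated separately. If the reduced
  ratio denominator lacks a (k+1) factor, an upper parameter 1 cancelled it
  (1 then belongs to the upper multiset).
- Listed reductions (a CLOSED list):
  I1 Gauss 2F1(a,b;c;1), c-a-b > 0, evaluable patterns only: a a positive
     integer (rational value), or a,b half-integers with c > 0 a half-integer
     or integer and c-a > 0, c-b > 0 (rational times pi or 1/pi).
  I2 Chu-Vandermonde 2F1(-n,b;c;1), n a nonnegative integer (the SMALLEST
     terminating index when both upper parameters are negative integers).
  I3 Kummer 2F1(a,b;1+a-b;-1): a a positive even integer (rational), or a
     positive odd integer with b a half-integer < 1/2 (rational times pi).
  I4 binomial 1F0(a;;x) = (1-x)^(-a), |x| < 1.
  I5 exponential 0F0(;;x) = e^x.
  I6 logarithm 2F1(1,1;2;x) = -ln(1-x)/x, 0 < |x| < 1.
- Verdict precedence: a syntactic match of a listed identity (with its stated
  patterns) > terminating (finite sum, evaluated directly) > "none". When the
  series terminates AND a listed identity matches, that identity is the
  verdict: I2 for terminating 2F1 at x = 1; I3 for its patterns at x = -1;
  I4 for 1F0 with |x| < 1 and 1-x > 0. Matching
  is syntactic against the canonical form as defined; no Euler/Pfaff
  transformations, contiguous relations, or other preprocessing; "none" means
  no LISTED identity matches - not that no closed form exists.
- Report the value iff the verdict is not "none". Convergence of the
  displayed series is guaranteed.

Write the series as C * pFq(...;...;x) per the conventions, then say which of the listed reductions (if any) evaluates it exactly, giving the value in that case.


Key step: with t_0 = -8/9, the two k-th powers (C = -8/9) combine into one argument.
Adjacent-term ratio: r(k) = (1/5) * 1 / [(k+1)] ; factor over Q: parameters, x = (1/5), and C = -8/9.

Prefactor -8/9, argument 1/5: 0F0 with upper {-} over lower {-}. Verdict at x = 1/5: the exponential series (I5) matches (the 0F0 exponential series at x = 1/5). Sum: (-8/9) * e^(1/5).


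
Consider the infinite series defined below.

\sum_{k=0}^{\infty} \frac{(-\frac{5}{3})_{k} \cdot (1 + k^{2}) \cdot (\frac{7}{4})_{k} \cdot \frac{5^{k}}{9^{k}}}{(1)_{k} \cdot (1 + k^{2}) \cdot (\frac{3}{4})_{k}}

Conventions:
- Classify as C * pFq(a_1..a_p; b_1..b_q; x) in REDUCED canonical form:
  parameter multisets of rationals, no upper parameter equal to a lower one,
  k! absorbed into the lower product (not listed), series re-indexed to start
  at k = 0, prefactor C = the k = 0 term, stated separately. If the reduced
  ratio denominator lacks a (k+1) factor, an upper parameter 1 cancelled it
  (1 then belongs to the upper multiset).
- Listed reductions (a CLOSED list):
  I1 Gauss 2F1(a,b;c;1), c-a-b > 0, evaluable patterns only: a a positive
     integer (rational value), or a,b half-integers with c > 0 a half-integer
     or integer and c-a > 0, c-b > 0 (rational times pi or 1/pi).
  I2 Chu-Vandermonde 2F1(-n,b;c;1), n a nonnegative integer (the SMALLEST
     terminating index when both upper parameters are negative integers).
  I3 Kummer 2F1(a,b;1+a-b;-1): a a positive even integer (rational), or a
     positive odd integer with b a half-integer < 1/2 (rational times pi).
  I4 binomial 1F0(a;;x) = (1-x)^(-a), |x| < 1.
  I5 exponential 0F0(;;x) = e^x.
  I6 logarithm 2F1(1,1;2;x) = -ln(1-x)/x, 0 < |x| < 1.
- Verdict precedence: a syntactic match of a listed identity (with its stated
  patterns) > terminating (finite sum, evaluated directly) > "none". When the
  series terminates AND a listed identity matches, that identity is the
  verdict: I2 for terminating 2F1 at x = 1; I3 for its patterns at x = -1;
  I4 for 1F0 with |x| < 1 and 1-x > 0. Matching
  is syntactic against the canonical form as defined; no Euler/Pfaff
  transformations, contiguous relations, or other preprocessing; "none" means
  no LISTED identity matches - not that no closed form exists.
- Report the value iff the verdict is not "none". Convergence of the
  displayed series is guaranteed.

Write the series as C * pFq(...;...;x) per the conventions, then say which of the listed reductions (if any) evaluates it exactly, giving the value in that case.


The series (x = \frac{5}{9}) is 2F1: upper {-\frac{5}{3}, \frac{7}{4}}, lower {\frac{3}{4}}, prefactor 1. Verdict: no listed reduction: x = \frac{5}{9} and upper {-\frac{5}{3}, \frac{7}{4}} fail every I1-I6 pattern.

First insight: x = \frac{5}{9} and (1)_k (prefactor 1) is k! itself.
Step ratio: r(k) = \frac{5}{9} * (k-\frac{5}{3}) (k+\frac{7}{4}) / [(k+\frac{3}{4}) (k+1)] - poly over poly, x = \frac{5}{9} from leading terms; C = 1 at k = 0.


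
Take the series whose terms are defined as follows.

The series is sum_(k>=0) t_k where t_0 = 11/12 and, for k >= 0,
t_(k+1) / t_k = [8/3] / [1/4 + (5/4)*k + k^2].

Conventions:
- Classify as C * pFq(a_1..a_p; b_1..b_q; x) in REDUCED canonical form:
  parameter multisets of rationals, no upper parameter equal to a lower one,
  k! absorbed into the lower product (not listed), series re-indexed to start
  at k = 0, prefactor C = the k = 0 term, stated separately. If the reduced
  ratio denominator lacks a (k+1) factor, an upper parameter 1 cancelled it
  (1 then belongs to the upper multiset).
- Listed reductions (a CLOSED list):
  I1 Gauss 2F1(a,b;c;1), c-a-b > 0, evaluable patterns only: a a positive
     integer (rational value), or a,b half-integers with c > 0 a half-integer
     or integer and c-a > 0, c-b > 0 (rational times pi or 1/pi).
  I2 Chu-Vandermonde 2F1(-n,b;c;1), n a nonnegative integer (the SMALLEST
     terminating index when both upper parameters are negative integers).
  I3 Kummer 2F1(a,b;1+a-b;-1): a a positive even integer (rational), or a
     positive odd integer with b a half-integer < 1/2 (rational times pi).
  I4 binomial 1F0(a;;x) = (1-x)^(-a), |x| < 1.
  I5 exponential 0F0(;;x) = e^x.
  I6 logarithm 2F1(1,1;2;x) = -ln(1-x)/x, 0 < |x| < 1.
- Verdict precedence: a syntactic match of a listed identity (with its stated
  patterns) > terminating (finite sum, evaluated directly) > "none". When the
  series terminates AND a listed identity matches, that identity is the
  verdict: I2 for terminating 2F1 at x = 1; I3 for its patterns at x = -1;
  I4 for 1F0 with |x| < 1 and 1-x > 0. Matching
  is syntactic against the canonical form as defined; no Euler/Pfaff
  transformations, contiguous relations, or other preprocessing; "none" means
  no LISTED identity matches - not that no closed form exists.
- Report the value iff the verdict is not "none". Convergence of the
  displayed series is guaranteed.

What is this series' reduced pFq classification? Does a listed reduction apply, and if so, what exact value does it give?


At argument 8/3: a 0F1 with upper {-}, lower {1/4}, scaled by C = 11/12. Verdict: none here - no I1-I6 shape fits x = 8/3 with lower {1/4}.

The tell: t_0 being 11/12, the expanded ratio factors over Q; C = 11/12, roots give parameters.
Consecutive-term ratio: r(k) = (8/3) * 1 / [(k+1/4) (k+1)] - rational in k, leading ratio (8/3); with t_0 = 11/12, classification follows.


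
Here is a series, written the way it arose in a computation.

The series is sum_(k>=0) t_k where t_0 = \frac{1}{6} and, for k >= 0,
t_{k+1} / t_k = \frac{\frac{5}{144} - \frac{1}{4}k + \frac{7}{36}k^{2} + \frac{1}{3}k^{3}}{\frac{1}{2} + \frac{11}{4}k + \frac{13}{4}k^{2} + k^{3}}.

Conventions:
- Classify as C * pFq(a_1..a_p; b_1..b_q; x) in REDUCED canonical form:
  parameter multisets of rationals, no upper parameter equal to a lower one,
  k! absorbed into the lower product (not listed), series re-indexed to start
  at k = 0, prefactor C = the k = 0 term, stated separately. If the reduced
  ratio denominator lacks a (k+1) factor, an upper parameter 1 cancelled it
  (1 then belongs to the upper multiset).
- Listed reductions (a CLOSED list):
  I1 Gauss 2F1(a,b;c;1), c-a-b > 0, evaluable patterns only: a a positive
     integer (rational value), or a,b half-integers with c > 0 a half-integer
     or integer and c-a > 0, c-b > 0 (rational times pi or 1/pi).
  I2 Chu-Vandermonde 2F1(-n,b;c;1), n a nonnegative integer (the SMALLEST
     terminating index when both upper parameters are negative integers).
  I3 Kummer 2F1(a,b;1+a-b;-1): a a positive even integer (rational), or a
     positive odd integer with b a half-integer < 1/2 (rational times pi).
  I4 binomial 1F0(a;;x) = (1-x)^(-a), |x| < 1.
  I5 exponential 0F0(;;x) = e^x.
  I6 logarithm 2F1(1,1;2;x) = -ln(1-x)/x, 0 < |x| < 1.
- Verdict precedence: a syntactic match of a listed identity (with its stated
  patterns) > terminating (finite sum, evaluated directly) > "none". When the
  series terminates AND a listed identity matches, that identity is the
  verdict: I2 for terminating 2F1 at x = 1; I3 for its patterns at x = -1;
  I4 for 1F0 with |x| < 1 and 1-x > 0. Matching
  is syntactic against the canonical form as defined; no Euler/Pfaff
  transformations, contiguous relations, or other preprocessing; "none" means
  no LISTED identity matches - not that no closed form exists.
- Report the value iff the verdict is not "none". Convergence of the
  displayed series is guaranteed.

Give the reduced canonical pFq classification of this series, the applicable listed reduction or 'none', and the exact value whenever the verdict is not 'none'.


The series (x = \frac{1}{3}) is 3F2: upper {-\frac{1}{2}, -\frac{1}{6}, \frac{5}{4}}, lower {\frac{1}{4}, 2}, prefactor \frac{1}{6}. Verdict: none. A 3F2 with upper {-\frac{1}{2}, -\frac{1}{6}, \frac{5}{4}} fits none of I1-I6 at x = \frac{1}{3}; the sum runs forever.

Key observation: t_0 being \frac{1}{6}, the expanded ratio factors over Q; C = 1/6, x = 1/3, roots give parameters.
Step ratio: r(k) = \frac{1}{3} * (k-\frac{1}{2}) (k-\frac{1}{6}) (k+\frac{5}{4}) / [(k+\frac{1}{4}) (k+2) (k+1)] - rational in k, leading ratio \frac{1}{3}; with t_0 = \frac{1}{6}, classification follows.


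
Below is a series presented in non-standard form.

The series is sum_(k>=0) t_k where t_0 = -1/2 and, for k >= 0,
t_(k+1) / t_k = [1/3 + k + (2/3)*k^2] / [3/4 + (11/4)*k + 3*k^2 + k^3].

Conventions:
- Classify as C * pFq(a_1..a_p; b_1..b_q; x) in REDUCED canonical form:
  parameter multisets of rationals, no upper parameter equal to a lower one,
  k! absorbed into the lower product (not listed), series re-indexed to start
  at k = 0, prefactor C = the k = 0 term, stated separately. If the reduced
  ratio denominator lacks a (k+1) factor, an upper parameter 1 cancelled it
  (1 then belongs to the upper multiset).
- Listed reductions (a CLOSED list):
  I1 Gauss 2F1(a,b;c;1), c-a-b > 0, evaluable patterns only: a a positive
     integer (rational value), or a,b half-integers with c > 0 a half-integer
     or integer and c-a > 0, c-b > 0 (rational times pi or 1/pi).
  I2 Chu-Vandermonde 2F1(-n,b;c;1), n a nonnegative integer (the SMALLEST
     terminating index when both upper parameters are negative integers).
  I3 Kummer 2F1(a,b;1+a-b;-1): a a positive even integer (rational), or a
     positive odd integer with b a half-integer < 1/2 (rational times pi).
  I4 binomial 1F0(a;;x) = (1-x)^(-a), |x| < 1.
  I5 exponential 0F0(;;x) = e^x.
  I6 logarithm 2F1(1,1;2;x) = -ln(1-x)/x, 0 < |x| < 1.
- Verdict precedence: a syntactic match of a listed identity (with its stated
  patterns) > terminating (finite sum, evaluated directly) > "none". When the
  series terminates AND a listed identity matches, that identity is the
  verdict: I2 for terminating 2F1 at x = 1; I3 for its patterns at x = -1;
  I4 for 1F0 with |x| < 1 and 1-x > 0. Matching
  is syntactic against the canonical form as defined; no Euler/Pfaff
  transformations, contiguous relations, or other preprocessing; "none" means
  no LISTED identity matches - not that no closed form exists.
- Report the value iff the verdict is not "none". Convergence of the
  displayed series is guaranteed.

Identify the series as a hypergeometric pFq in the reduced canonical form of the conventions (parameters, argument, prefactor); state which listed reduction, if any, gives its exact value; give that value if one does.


x = 2/3 here; the reduced form reads 1F1, upper {1}, lower {3/2}, C = -1/2. Verdict: none. No listed pattern accepts 1F1(1; 3/2; 2/3).

The tell: with t_0 = -1/2, factor the ratio over Q (C = -1/2): negated roots = parameters.
Step ratio: r(k) = (2/3) * (k+1) / [(k+3/2) (k+1)] - poly over poly, x = (2/3) from leading terms; C = -1/2 at k = 0.


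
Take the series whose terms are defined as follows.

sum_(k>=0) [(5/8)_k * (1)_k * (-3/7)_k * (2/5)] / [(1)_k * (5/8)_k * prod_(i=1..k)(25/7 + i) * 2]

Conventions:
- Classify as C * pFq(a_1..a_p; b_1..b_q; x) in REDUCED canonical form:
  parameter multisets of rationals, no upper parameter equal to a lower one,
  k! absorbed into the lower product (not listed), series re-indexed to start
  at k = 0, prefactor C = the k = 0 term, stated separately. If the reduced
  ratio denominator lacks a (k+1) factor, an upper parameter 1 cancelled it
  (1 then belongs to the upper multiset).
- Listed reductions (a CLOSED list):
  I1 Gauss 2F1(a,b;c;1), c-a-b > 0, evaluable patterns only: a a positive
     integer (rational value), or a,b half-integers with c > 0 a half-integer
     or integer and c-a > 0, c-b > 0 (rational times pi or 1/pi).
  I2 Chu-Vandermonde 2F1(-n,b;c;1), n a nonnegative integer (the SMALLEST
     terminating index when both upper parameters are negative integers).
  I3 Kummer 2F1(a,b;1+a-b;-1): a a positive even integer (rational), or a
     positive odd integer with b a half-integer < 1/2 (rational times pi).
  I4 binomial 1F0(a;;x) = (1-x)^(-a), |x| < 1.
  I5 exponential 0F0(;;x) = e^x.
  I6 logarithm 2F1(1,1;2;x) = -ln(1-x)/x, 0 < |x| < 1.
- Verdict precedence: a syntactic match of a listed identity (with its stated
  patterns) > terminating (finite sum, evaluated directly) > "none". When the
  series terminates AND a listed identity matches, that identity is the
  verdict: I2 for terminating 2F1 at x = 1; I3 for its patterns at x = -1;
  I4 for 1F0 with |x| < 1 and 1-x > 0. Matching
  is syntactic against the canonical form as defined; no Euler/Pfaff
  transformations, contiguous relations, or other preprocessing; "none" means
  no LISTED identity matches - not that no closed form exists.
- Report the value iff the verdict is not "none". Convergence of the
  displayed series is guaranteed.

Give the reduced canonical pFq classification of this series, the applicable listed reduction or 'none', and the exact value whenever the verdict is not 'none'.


Prefactor 1/5, argument 1: 2F1 with upper {-3/7, 1} over lower {32/7}. Verdict: Gauss's theorem (I1) applies (x = 1: the Gamma ratio telescopes since c-a-b = 4 > 0 and a = 1 in Z>0). Its exact value is 5/28.

Key observation: with t_0 = 1/5, (1)_k (C = 1/5) is k! itself.
Step ratio: r(k) = 1 * (k-3/7) (k+1) / [(k+32/7) (k+1)] - rational in k. x = 1; t_0 = 1/5; negate the roots.


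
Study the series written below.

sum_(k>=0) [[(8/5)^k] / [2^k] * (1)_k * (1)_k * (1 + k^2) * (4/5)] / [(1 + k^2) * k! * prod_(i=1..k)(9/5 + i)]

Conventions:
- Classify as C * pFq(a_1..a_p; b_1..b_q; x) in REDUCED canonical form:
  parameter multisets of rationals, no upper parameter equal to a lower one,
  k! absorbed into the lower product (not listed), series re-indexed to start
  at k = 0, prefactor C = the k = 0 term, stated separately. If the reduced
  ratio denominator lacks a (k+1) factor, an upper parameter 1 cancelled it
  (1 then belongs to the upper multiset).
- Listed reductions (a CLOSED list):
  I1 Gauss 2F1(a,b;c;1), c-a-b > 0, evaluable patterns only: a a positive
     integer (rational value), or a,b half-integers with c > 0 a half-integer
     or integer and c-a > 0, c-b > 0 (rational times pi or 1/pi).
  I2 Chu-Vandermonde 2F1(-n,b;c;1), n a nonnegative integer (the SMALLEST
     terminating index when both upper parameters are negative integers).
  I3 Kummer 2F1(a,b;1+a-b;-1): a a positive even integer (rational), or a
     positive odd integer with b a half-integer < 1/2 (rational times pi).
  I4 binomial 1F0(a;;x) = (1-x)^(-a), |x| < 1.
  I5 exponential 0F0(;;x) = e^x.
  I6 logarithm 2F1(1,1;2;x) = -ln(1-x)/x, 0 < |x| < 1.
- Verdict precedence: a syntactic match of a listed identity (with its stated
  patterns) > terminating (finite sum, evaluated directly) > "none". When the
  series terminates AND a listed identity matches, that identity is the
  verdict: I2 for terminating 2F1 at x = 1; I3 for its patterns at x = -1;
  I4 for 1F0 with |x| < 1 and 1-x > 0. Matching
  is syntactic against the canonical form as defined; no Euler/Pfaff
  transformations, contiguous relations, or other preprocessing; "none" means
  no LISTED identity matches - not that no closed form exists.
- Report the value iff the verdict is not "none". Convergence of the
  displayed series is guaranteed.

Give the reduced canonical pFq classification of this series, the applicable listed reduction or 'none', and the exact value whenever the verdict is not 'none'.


This is 4/5 * 2F1(1, 1; 14/5; 4/5) in reduced canonical form. Verdict: none - this 2F1 at x = 4/5 matches no listed pattern, and upper {1, 1} holds no stopper.

Key step: from the first term 4/5: striking the common factor k^2 + 1 reduces the term (prefactor 4/5).
Ratio: r(k) = (4/5) * (k+1) (k+1) / [(k+14/5) (k+1)] - rational; roots negated = parameters, x = (4/5), C = 4/5.


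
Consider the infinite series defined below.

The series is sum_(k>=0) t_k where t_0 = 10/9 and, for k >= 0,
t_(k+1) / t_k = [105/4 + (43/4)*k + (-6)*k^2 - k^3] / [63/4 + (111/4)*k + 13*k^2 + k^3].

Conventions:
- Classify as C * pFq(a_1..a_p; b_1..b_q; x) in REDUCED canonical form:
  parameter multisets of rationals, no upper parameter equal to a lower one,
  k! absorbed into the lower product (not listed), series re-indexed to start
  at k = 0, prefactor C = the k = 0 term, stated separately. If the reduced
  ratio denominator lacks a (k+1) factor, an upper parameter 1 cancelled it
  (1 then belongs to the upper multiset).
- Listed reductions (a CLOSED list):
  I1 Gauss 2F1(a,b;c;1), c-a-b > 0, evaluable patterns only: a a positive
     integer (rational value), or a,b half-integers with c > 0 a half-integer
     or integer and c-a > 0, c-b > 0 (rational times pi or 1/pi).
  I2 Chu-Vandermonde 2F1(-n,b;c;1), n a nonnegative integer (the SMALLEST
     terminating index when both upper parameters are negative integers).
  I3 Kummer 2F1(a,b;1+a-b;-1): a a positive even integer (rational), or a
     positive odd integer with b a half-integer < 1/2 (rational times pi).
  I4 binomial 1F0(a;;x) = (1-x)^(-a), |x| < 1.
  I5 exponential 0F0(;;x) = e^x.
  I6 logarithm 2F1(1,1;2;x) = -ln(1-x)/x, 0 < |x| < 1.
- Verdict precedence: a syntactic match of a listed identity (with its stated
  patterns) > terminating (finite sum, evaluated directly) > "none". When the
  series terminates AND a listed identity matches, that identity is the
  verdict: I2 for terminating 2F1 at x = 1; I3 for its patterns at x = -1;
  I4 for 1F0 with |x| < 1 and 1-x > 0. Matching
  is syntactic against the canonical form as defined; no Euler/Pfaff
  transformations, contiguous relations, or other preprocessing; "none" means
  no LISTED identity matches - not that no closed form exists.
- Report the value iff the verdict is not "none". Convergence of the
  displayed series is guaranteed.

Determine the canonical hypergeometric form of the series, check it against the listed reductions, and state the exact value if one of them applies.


The series (x = -1) is 2F1: upper {-5/2, 7}, lower {21/2}, prefactor 10/9. Verdict: Kummer's theorem (I3) applies (x = -1; c = 21/2 equals 1+a-b for upper {-5/2, 7}: listed pattern). Exact value: (8083075/6291456) * pi.

Key observation: t_0 = 10/9 here, and roots of the ratio polynomials (C = 10/9, x = -1) are the negated parameters.
Term ratio: r(k) = (-1) * (k-5/2) (k+7) / [(k+21/2) (k+1)] ; factor over Q: parameters, x = (-1), and C = 10/9.


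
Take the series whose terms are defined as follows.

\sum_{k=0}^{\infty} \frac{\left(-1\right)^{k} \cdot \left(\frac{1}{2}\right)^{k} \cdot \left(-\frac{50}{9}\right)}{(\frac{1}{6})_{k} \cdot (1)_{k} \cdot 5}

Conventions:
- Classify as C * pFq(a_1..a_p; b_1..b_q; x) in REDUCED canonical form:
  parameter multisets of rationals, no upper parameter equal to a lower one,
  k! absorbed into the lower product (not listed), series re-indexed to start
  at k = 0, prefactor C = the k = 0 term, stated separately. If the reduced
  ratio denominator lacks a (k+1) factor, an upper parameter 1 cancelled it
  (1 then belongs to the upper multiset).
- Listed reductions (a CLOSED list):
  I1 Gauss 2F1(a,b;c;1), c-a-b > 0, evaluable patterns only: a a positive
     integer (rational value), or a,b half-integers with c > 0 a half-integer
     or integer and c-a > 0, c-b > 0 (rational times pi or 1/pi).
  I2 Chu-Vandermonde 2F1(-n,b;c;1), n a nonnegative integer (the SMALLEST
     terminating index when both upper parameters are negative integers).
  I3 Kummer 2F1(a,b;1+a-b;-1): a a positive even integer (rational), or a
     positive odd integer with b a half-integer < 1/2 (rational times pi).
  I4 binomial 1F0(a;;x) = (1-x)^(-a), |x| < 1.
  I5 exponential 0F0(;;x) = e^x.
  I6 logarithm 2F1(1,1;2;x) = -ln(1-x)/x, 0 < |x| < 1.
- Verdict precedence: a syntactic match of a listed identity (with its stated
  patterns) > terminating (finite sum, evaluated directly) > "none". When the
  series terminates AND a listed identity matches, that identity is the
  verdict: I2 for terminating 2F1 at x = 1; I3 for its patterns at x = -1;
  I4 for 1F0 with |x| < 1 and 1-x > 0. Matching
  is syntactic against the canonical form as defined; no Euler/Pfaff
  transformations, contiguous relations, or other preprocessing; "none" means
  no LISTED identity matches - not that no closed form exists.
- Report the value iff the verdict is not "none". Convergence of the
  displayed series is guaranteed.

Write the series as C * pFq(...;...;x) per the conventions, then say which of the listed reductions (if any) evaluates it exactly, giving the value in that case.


With C = -\frac{10}{9}: the canonical form is 0F1(-; \frac{1}{6}; -\frac{1}{2}). Verdict: none. Every listed pattern misses the 0F1 form at -\frac{1}{2}, upper {-}.

Key observation: x = -\frac{1}{2} and the constant factors (prefactor -10/9) combine into one prefactor.
Term ratio: r(k) = -\frac{1}{2} * 1 / [(k+\frac{1}{6}) (k+1)] - rational in k, leading ratio -\frac{1}{2}; with t_0 = -\frac{10}{9}, classification follows.


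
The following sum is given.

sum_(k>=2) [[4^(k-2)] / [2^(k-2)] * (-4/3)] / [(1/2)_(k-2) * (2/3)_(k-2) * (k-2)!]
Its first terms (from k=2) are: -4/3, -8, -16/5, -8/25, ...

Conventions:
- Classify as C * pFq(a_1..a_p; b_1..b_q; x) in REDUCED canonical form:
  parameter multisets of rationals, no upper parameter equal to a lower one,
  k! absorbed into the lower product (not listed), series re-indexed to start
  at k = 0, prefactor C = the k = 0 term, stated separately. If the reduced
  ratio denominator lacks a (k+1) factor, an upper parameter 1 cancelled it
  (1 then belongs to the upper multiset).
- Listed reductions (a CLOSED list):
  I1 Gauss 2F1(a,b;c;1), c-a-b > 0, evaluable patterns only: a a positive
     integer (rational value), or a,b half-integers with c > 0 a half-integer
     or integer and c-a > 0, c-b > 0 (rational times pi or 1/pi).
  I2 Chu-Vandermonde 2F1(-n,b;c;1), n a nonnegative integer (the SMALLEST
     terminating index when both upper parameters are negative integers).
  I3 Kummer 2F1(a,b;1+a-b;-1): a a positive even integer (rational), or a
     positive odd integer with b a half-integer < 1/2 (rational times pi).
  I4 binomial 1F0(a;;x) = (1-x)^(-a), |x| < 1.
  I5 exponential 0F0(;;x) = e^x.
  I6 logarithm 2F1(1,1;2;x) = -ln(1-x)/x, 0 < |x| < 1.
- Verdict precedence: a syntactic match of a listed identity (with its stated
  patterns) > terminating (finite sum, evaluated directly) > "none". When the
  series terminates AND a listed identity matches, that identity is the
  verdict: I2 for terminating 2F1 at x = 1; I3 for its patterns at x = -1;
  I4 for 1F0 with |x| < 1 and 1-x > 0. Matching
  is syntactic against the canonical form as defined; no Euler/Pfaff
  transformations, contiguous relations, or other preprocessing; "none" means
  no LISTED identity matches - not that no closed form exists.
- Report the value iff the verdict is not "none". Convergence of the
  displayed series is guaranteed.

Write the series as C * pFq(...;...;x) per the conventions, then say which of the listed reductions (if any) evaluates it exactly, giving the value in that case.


Key step: from the first term -4/3: the two k-th powers (prefactor -4/3) combine into one argument.
Term ratio: r(k) = 2 * 1 / [(k+1/2) (k+2/3) (k+1)] - rational in k, leading ratio 2; with t_0 = -4/3, classification follows.

Classification (C = -4/3): 0F2 with upper {-}, lower {1/2, 2/3}, argument x = 2. Verdict: no listed reduction: x = 2 and upper {-} fail every I1-I6 pattern.


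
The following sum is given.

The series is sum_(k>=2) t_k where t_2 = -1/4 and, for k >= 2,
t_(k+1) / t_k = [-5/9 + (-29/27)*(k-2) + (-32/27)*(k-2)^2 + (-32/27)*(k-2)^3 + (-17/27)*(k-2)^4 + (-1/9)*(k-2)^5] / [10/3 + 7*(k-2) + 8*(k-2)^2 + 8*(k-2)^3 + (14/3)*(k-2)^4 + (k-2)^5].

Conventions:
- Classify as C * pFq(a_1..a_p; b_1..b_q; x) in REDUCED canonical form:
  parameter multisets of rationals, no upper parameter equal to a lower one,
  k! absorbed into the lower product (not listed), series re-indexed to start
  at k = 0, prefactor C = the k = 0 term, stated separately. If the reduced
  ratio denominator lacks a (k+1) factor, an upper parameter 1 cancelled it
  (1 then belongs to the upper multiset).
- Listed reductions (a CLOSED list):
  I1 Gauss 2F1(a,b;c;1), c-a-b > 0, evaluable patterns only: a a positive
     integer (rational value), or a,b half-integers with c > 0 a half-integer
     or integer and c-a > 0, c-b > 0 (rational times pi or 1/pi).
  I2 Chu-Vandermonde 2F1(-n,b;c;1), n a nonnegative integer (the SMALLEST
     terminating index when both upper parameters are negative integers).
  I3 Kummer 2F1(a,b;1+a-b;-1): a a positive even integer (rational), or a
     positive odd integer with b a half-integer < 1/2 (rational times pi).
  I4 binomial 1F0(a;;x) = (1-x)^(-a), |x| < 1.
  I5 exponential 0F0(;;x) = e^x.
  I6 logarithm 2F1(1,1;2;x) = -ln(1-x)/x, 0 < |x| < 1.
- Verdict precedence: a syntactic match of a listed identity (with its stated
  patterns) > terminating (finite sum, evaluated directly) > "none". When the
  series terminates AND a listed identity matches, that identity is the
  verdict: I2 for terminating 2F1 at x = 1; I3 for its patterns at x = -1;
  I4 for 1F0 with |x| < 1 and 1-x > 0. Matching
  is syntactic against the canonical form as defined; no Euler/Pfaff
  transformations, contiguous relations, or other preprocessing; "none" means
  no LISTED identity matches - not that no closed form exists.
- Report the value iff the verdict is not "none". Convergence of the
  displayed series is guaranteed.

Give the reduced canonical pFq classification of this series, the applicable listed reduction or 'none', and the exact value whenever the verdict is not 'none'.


This is -1/4 * 2F1(1, 3; 2; -1/9) in reduced canonical form. Verdict: none. A 2F1 with upper {1, 3} fits none of I1-I6 at x = -1/9; the sum runs forever.

Structural cue: t_0 being -1/4, the parameter 5/3 appears in both the upper and lower lists and cancels (alongside the other common factor).
Step ratio: r(k) = (-1/9) * (k+1) (k+3) / [(k+2) (k+1)] - rational; roots negated = parameters, x = (-1/9), C = -1/4.


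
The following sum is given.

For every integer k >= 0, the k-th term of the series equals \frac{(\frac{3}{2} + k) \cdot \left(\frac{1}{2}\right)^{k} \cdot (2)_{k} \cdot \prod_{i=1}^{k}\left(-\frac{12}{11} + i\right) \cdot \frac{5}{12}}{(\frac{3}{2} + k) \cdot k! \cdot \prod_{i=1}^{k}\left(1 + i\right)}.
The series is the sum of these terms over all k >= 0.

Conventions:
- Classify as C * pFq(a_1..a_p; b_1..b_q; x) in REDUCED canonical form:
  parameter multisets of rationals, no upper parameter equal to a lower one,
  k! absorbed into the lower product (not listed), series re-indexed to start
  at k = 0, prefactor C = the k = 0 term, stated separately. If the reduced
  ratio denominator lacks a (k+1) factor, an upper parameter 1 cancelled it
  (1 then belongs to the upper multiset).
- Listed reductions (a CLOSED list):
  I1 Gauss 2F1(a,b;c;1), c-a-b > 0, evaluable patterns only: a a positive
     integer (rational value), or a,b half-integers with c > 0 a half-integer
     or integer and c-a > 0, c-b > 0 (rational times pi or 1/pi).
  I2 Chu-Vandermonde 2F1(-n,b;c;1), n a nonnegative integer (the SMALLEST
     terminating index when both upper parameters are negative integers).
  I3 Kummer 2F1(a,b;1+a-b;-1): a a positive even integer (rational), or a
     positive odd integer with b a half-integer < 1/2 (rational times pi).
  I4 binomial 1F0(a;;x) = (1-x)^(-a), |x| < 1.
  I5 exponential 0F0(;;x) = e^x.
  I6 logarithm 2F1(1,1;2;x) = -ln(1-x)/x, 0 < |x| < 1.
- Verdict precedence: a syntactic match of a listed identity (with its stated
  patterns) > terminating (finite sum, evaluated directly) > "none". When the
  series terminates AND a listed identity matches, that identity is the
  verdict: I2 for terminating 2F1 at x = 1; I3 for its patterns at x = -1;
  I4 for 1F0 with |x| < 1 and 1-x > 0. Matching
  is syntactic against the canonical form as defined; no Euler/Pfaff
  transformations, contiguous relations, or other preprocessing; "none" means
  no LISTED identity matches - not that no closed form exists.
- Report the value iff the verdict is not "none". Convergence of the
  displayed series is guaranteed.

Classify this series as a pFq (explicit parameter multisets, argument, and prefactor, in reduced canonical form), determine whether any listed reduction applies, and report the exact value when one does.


Canonical form: C = \frac{5}{12} times 1F0 with upper {-\frac{1}{11}}, lower {-}, x = \frac{1}{2}. Verdict: this is the binomial series (I4) (the 1F0 binomial series: exponent 1/11, x = \frac{1}{2}). Exact value: \frac{5}{12} \cdot \left(\frac{1}{2}\right)^{\frac{1}{11}}.

Structural cue: with t_0 = \frac{5}{12}, the factor k + 3/2 cancels (top and bottom), leaving C = 5/12.
Term ratio: r(k) = \frac{1}{2} * (k-\frac{1}{11}) / [(k+1)] ; factor over Q: parameters, x = \frac{1}{2}, and C = \frac{5}{12}.
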